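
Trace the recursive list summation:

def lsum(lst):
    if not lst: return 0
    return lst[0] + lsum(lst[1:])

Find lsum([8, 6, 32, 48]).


lsum([8, 6, 32, 48]) = 8 + lsum([6, 32, 48])
lsum([6, 32, 48]) = 6 + lsum([32, 48])
lsum([32, 48]) = 32 + lsum([48])
lsum([48]) = 48 + lsum([])
lsum([]) = 0  (base case)
Total: 8 + 6 + 32 + 48 + 0 = 94

94


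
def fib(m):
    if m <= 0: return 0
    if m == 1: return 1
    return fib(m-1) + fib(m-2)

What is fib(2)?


Computing fib(2) bottom-up:
fib(0) = 0
fib(1) = 1
fib(2) = fib(1) + fib(0) = 1 + 0 = 1

1


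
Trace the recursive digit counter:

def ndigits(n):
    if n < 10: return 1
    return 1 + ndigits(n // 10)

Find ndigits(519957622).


ndigits(519957622) = 1 + ndigits(51995762)
ndigits(51995762) = 1 + ndigits(5199576)
ndigits(5199576) = 1 + ndigits(519957)
ndigits(519957) = 1 + ndigits(51995)
ndigits(51995) = 1 + ndigits(5199)
ndigits(5199) = 1 + ndigits(519)
ndigits(519) = 1 + ndigits(51)
ndigits(51) = 1 + ndigits(5)
ndigits(5) = 1  (base case: 5 < 10)
Unwinding: 1 + 1 + 1 + 1 + 1 + 1 + 1 + 1 + 1 = 9

9


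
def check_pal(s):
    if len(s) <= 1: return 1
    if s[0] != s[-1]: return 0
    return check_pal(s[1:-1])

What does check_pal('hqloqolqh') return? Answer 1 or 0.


check_pal('hqloqolqh'): s[0]='h' == s[-1]='h' -> check check_pal('qloqolq')
check_pal('qloqolq'): s[0]='q' == s[-1]='q' -> check check_pal('loqol')
check_pal('loqol'): s[0]='l' == s[-1]='l' -> check check_pal('oqo')
check_pal('oqo'): s[0]='o' == s[-1]='o' -> check check_pal('q')
check_pal('q'): len <= 1 -> return 1  (base case)
Result: 1 (palindrome)

1


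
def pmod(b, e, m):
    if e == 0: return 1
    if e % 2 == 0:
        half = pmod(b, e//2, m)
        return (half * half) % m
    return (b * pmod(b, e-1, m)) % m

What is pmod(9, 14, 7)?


pmod(9, 14, 7): e is even, compute pmod(9, 7, 7)
  pmod(9, 7, 7): e is odd, compute pmod(9, 6, 7)
    pmod(9, 6, 7): e is even, compute pmod(9, 3, 7)
      pmod(9, 3, 7): e is odd, compute pmod(9, 2, 7)
        pmod(9, 2, 7): e is even, compute pmod(9, 1, 7)
          pmod(9, 1, 7): e is odd, compute pmod(9, 0, 7)
          pmod(9, 0, 7) = 1
          (9 * 1) % 7 = 2
        half=2, (2*2) % 7 = 4
      (9 * 4) % 7 = 1
    half=1, (1*1) % 7 = 1
  (9 * 1) % 7 = 2
half=2, (2*2) % 7 = 4

4


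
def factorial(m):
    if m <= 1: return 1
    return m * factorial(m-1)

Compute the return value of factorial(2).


factorial(2)
= 2 * factorial(1)
= 2 * 1
= 2

2


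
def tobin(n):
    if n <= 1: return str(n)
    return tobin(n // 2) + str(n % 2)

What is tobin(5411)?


tobin(5411) = tobin(2705) + '1'
tobin(2705) = tobin(1352) + '1'
tobin(1352) = tobin(676) + '0'
tobin(676) = tobin(338) + '0'
tobin(338) = tobin(169) + '0'
tobin(169) = tobin(84) + '1'
tobin(84) = tobin(42) + '0'
tobin(42) = tobin(21) + '0'
tobin(21) = tobin(10) + '1'
tobin(10) = tobin(5) + '0'
tobin(5) = tobin(2) + '1'
tobin(2) = tobin(1) + '0'
tobin(1) = '1'  (base case)
Concatenating: '1' + '0' + '1' + '0' + '1' + '0' + '0' + '1' + '0' + '0' + '0' + '1' + '1' = '1010100100011'

1010100100011


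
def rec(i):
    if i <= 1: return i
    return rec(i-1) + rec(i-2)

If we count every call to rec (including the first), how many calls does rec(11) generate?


Let C(n) = total calls for rec(n)
C(0) = 1, C(1) = 1
C(2) = 1 + C(1) + C(0) = 1 + 1 + 1 = 3
C(3) = 1 + C(2) + C(1) = 1 + 3 + 1 = 5
C(4) = 1 + C(3) + C(2) = 1 + 5 + 3 = 9
C(5) = 1 + C(4) + C(3) = 1 + 9 + 5 = 15
C(6) = 1 + C(5) + C(4) = 1 + 15 + 9 = 25
C(7) = 1 + C(6) + C(5) = 1 + 25 + 15 = 41
C(8) = 1 + C(7) + C(6) = 1 + 41 + 25 = 67
C(9) = 1 + C(8) + C(7) = 1 + 67 + 41 = 109
C(10) = 1 + C(9) + C(8) = 1 + 109 + 67 = 177
C(11) = 1 + C(10) + C(9) = 1 + 177 + 109 = 287

287


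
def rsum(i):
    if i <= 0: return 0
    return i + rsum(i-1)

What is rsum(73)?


rsum(73)
= 73 + 72 + 71 + 70 + 69 + 68 + 67 + 66 + 65 + 64 + 63 + 62 + 61 + 60 + 59 + 58 + 57 + 56 + 55 + 54 + 53 + 52 + 51 + 50 + 49 + 48 + 47 + 46 + 45 + 44 + 43 + 42 + 41 + 40 + 39 + 38 + 37 + 36 + 35 + 34 + 33 + 32 + 31 + 30 + 29 + 28 + 27 + 26 + 25 + 24 + 23 + 22 + 21 + 20 + 19 + 18 + 17 + 16 + 15 + 14 + 13 + 12 + 11 + 10 + 9 + 8 + 7 + 6 + 5 + 4 + 3 + 2 + 1 + rsum(0)
= 73 + 72 + 71 + 70 + 69 + 68 + 67 + 66 + 65 + 64 + 63 + 62 + 61 + 60 + 59 + 58 + 57 + 56 + 55 + 54 + 53 + 52 + 51 + 50 + 49 + 48 + 47 + 46 + 45 + 44 + 43 + 42 + 41 + 40 + 39 + 38 + 37 + 36 + 35 + 34 + 33 + 32 + 31 + 30 + 29 + 28 + 27 + 26 + 25 + 24 + 23 + 22 + 21 + 20 + 19 + 18 + 17 + 16 + 15 + 14 + 13 + 12 + 11 + 10 + 9 + 8 + 7 + 6 + 5 + 4 + 3 + 2 + 1 + 0
= 2701

2701


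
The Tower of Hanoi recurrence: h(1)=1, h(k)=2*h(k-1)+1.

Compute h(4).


h(4) = 2 * h(3) + 1
h(3) = 2 * h(2) + 1
h(2) = 2 * h(1) + 1
h(1) = 1  (base case)
h(2) = 2 * 1 + 1 = 3
h(3) = 2 * 3 + 1 = 7
h(4) = 2 * 7 + 1 = 15

15


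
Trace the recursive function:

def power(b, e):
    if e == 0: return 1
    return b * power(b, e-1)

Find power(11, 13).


power(11, 13)
= 11 * power(11, 12)
= 11 * 11 * power(11, 11)
= 11 * 11 * 11 * power(11, 10)
= 11 * 11 * 11 * 11 * power(11, 9)
= 11 * 11 * 11 * 11 * 11 * power(11, 8)
= 11 * 11 * 11 * 11 * 11 * 11 * power(11, 7)
= 11 * 11 * 11 * 11 * 11 * 11 * 11 * power(11, 6)
= 11 * 11 * 11 * 11 * 11 * 11 * 11 * 11 * power(11, 5)
= 11 * 11 * 11 * 11 * 11 * 11 * 11 * 11 * 11 * power(11, 4)
= 11 * 11 * 11 * 11 * 11 * 11 * 11 * 11 * 11 * 11 * power(11, 3)
= 11 * 11 * 11 * 11 * 11 * 11 * 11 * 11 * 11 * 11 * 11 * power(11, 2)
= 11 * 11 * 11 * 11 * 11 * 11 * 11 * 11 * 11 * 11 * 11 * 11 * power(11, 1)
= 11 * 11 * 11 * 11 * 11 * 11 * 11 * 11 * 11 * 11 * 11 * 11 * 11 * power(11, 0)
= 11 * 11 * 11 * 11 * 11 * 11 * 11 * 11 * 11 * 11 * 11 * 11 * 11 * 1
= 34522712143931

34522712143931


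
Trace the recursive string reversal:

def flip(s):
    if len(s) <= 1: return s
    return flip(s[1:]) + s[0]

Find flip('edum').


flip('edum') = flip('dum') + 'e'
flip('dum') = flip('um') + 'd'
flip('um') = flip('m') + 'u'
flip('m') = 'm'  (base case)
Concatenating: 'm' + 'u' + 'd' + 'e' = 'mude'

mude


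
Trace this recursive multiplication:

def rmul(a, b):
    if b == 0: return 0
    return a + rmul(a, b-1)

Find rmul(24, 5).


rmul(24, 5) = 24 + rmul(24, 4)
rmul(24, 4) = 24 + rmul(24, 3)
rmul(24, 3) = 24 + rmul(24, 2)
rmul(24, 2) = 24 + rmul(24, 1)
rmul(24, 1) = 24 + rmul(24, 0)
rmul(24, 0) = 0  (base case)
Total: 24 + 24 + 24 + 24 + 24 + 0 = 120

120


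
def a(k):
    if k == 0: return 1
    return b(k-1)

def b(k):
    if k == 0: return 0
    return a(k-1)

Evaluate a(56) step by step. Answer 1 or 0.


a(56) = b(55)
b(55) = a(54)
a(54) = b(53)
b(53) = a(52)
a(52) = b(51)
b(51) = a(50)
a(50) = b(49)
b(49) = a(48)
a(48) = b(47)
b(47) = a(46)
a(46) = b(45)
b(45) = a(44)
a(44) = b(43)
b(43) = a(42)
a(42) = b(41)
b(41) = a(40)
a(40) = b(39)
b(39) = a(38)
a(38) = b(37)
b(37) = a(36)
a(36) = b(35)
b(35) = a(34)
a(34) = b(33)
b(33) = a(32)
a(32) = b(31)
b(31) = a(30)
a(30) = b(29)
b(29) = a(28)
a(28) = b(27)
b(27) = a(26)
a(26) = b(25)
b(25) = a(24)
a(24) = b(23)
b(23) = a(22)
a(22) = b(21)
b(21) = a(20)
a(20) = b(19)
b(19) = a(18)
a(18) = b(17)
b(17) = a(16)
a(16) = b(15)
b(15) = a(14)
a(14) = b(13)
b(13) = a(12)
a(12) = b(11)
b(11) = a(10)
a(10) = b(9)
b(9) = a(8)
a(8) = b(7)
b(7) = a(6)
a(6) = b(5)
b(5) = a(4)
a(4) = b(3)
b(3) = a(2)
a(2) = b(1)
b(1) = a(0)
a(0) = 1  (base case)
Result: 1

1


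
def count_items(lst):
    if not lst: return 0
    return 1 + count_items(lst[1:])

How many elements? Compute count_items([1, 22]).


count_items([1, 22]) = 1 + count_items([22])
count_items([22]) = 1 + count_items([])
count_items([]) = 0  (base case)
Unwinding: 1 + 1 + 0 = 2

2


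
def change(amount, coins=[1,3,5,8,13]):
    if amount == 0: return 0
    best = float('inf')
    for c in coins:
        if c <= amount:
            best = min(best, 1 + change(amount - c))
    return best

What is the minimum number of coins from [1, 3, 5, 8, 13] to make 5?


Building up with DP:
change(0) = 0
change(1) = min(1+change(0)=1+0=1) = 1
change(2) = min(1+change(1)=1+1=2) = 2
change(3) = min(1+change(2)=1+2=3, 1+change(0)=1+0=1) = 1
change(4) = min(1+change(3)=1+1=2, 1+change(1)=1+1=2) = 2
change(5) = min(1+change(4)=1+2=3, 1+change(2)=1+2=3, 1+change(0)=1+0=1) = 1

1


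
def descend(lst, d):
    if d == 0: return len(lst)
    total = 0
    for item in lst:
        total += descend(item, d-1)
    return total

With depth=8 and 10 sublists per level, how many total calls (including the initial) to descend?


At depth 0 (root): 1 call
At depth 1: each of 1 parents calls descend on 10 children = 10 calls
At depth 2: each of 10 parents calls descend on 10 children = 100 calls
At depth 3: each of 100 parents calls descend on 10 children = 1000 calls
At depth 4: each of 1000 parents calls descend on 10 children = 10000 calls
At depth 5: each of 10000 parents calls descend on 10 children = 100000 calls
At depth 6: each of 100000 parents calls descend on 10 children = 1000000 calls
At depth 7: each of 1000000 parents calls descend on 10 children = 10000000 calls
At depth 8: each of 10000000 parents calls descend on 10 children = 100000000 calls
Total: 1 + 10 + 100 + 1000 + 10000 + 100000 + 1000000 + 10000000 + 100000000 = 111111111

111111111


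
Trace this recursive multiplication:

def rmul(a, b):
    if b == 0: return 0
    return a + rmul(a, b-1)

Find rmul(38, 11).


rmul(38, 11) = 38 + rmul(38, 10)
rmul(38, 10) = 38 + rmul(38, 9)
rmul(38, 9) = 38 + rmul(38, 8)
rmul(38, 8) = 38 + rmul(38, 7)
rmul(38, 7) = 38 + rmul(38, 6)
rmul(38, 6) = 38 + rmul(38, 5)
rmul(38, 5) = 38 + rmul(38, 4)
rmul(38, 4) = 38 + rmul(38, 3)
rmul(38, 3) = 38 + rmul(38, 2)
rmul(38, 2) = 38 + rmul(38, 1)
rmul(38, 1) = 38 + rmul(38, 0)
rmul(38, 0) = 0  (base case)
Total: 38 + 38 + 38 + 38 + 38 + 38 + 38 + 38 + 38 + 38 + 38 + 0 = 418

418


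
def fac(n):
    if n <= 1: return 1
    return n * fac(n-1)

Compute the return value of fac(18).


fac(18)
= 18 * fac(17)
= 18 * 17 * fac(16)
= 18 * 17 * 16 * fac(15)
= 18 * 17 * 16 * 15 * fac(14)
= 18 * 17 * 16 * 15 * 14 * fac(13)
= 18 * 17 * 16 * 15 * 14 * 13 * fac(12)
= 18 * 17 * 16 * 15 * 14 * 13 * 12 * fac(11)
= 18 * 17 * 16 * 15 * 14 * 13 * 12 * 11 * fac(10)
= 18 * 17 * 16 * 15 * 14 * 13 * 12 * 11 * 10 * fac(9)
= 18 * 17 * 16 * 15 * 14 * 13 * 12 * 11 * 10 * 9 * fac(8)
= 18 * 17 * 16 * 15 * 14 * 13 * 12 * 11 * 10 * 9 * 8 * fac(7)
= 18 * 17 * 16 * 15 * 14 * 13 * 12 * 11 * 10 * 9 * 8 * 7 * fac(6)
= 18 * 17 * 16 * 15 * 14 * 13 * 12 * 11 * 10 * 9 * 8 * 7 * 6 * fac(5)
= 18 * 17 * 16 * 15 * 14 * 13 * 12 * 11 * 10 * 9 * 8 * 7 * 6 * 5 * fac(4)
= 18 * 17 * 16 * 15 * 14 * 13 * 12 * 11 * 10 * 9 * 8 * 7 * 6 * 5 * 4 * fac(3)
= 18 * 17 * 16 * 15 * 14 * 13 * 12 * 11 * 10 * 9 * 8 * 7 * 6 * 5 * 4 * 3 * fac(2)
= 18 * 17 * 16 * 15 * 14 * 13 * 12 * 11 * 10 * 9 * 8 * 7 * 6 * 5 * 4 * 3 * 2 * fac(1)
= 18 * 17 * 16 * 15 * 14 * 13 * 12 * 11 * 10 * 9 * 8 * 7 * 6 * 5 * 4 * 3 * 2 * 1
= 6402373705728000

6402373705728000


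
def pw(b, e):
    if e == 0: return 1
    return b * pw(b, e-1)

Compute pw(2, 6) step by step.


pw(2, 6)
= 2 * pw(2, 5)
= 2 * 2 * pw(2, 4)
= 2 * 2 * 2 * pw(2, 3)
= 2 * 2 * 2 * 2 * pw(2, 2)
= 2 * 2 * 2 * 2 * 2 * pw(2, 1)
= 2 * 2 * 2 * 2 * 2 * 2 * pw(2, 0)
= 2 * 2 * 2 * 2 * 2 * 2 * 1
= 64

64


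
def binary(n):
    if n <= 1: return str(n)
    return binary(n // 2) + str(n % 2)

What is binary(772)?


binary(772) = binary(386) + '0'
binary(386) = binary(193) + '0'
binary(193) = binary(96) + '1'
binary(96) = binary(48) + '0'
binary(48) = binary(24) + '0'
binary(24) = binary(12) + '0'
binary(12) = binary(6) + '0'
binary(6) = binary(3) + '0'
binary(3) = binary(1) + '1'
binary(1) = '1'  (base case)
Concatenating: '1' + '1' + '0' + '0' + '0' + '0' + '0' + '1' + '0' + '0' = '1100000100'

1100000100


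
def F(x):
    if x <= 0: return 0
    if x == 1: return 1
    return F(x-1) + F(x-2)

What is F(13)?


Computing F(13) bottom-up:
F(0) = 0
F(1) = 1
F(2) = F(1) + F(0) = 1 + 0 = 1
F(3) = F(2) + F(1) = 1 + 1 = 2
F(4) = F(3) + F(2) = 2 + 1 = 3
F(5) = F(4) + F(3) = 3 + 2 = 5
F(6) = F(5) + F(4) = 5 + 3 = 8
F(7) = F(6) + F(5) = 8 + 5 = 13
F(8) = F(7) + F(6) = 13 + 8 = 21
F(9) = F(8) + F(7) = 21 + 13 = 34
F(10) = F(9) + F(8) = 34 + 21 = 55
F(11) = F(10) + F(9) = 55 + 34 = 89
F(12) = F(11) + F(10) = 89 + 55 = 144
F(13) = F(12) + F(11) = 144 + 89 = 233

233


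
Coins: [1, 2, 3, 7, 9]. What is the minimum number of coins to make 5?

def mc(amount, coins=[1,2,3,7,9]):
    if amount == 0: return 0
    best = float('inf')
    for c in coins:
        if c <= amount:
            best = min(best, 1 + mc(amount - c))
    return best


Building up with DP:
mc(0) = 0
mc(1) = min(1+mc(0)=1+0=1) = 1
mc(2) = min(1+mc(1)=1+1=2, 1+mc(0)=1+0=1) = 1
mc(3) = min(1+mc(2)=1+1=2, 1+mc(1)=1+1=2, 1+mc(0)=1+0=1) = 1
mc(4) = min(1+mc(3)=1+1=2, 1+mc(2)=1+1=2, 1+mc(1)=1+1=2) = 2
mc(5) = min(1+mc(4)=1+2=3, 1+mc(3)=1+1=2, 1+mc(2)=1+1=2) = 2

2


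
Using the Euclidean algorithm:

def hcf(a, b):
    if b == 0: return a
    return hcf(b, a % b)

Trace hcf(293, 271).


hcf(293, 271) = hcf(271, 22)
hcf(271, 22) = hcf(22, 7)
hcf(22, 7) = hcf(7, 1)
hcf(7, 1) = hcf(1, 0)
hcf(1, 0) = 1  (base case)

1


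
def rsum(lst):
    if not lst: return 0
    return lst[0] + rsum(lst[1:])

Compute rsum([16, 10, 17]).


rsum([16, 10, 17]) = 16 + rsum([10, 17])
rsum([10, 17]) = 10 + rsum([17])
rsum([17]) = 17 + rsum([])
rsum([]) = 0  (base case)
Total: 16 + 10 + 17 + 0 = 43

43


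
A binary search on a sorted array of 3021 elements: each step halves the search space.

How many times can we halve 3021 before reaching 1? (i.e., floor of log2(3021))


3021 / 2 = 1510
1510 / 2 = 755
755 / 2 = 377
377 / 2 = 188
188 / 2 = 94
94 / 2 = 47
47 / 2 = 23
23 / 2 = 11
11 / 2 = 5
5 / 2 = 2
2 / 2 = 1
Reached 1 after 11 halvings

11


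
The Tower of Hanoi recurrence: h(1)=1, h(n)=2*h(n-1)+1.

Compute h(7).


h(7) = 2 * h(6) + 1
h(6) = 2 * h(5) + 1
h(5) = 2 * h(4) + 1
h(4) = 2 * h(3) + 1
h(3) = 2 * h(2) + 1
h(2) = 2 * h(1) + 1
h(1) = 1  (base case)
h(2) = 2 * 1 + 1 = 3
h(3) = 2 * 3 + 1 = 7
h(4) = 2 * 7 + 1 = 15
h(5) = 2 * 15 + 1 = 31
h(6) = 2 * 31 + 1 = 63
h(7) = 2 * 63 + 1 = 127

127


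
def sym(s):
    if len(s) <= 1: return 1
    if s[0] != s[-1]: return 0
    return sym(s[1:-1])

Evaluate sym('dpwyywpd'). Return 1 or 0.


sym('dpwyywpd'): s[0]='d' == s[-1]='d' -> check sym('pwyywp')
sym('pwyywp'): s[0]='p' == s[-1]='p' -> check sym('wyyw')
sym('wyyw'): s[0]='w' == s[-1]='w' -> check sym('yy')
sym('yy'): s[0]='y' == s[-1]='y' -> check sym('')
sym(''): len <= 1 -> return 1  (base case)
Result: 1 (palindrome)

1


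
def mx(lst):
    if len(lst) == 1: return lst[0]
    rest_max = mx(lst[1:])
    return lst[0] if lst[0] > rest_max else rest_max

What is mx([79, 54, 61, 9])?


mx([79, 54, 61, 9]): compare 79 with mx([54, 61, 9])
mx([54, 61, 9]): compare 54 with mx([61, 9])
mx([61, 9]): compare 61 with mx([9])
mx([9]) = 9  (base case)
Compare 61 with 9 -> 61
Compare 54 with 61 -> 61
Compare 79 with 61 -> 79

79


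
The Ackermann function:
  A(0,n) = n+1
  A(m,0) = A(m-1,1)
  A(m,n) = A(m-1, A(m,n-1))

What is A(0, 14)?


A(0, 14) = 15
Result: A(0, 14) = 15

15


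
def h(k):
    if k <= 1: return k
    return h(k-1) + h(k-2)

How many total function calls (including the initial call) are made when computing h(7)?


Let C(n) = total calls for h(n)
C(0) = 1, C(1) = 1
C(2) = 1 + C(1) + C(0) = 1 + 1 + 1 = 3
C(3) = 1 + C(2) + C(1) = 1 + 3 + 1 = 5
C(4) = 1 + C(3) + C(2) = 1 + 5 + 3 = 9
C(5) = 1 + C(4) + C(3) = 1 + 9 + 5 = 15
C(6) = 1 + C(5) + C(4) = 1 + 15 + 9 = 25
C(7) = 1 + C(6) + C(5) = 1 + 25 + 15 = 41

41


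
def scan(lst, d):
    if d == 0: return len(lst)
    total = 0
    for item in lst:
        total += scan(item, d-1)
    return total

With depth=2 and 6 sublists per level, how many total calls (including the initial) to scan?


At depth 0 (root): 1 call
At depth 1: each of 1 parents calls scan on 6 children = 6 calls
At depth 2: each of 6 parents calls scan on 6 children = 36 calls
Total: 1 + 6 + 36 = 43

43


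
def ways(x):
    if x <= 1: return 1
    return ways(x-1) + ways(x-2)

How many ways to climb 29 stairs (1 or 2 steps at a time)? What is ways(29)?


Building up from base cases:
ways(0) = 1
ways(1) = 1
ways(2) = ways(1) + ways(0) = 1 + 1 = 2
ways(3) = ways(2) + ways(1) = 2 + 1 = 3
ways(4) = ways(3) + ways(2) = 3 + 2 = 5
ways(5) = ways(4) + ways(3) = 5 + 3 = 8
ways(6) = ways(5) + ways(4) = 8 + 5 = 13
ways(7) = ways(6) + ways(5) = 13 + 8 = 21
ways(8) = ways(7) + ways(6) = 21 + 13 = 34
ways(9) = ways(8) + ways(7) = 34 + 21 = 55
ways(10) = ways(9) + ways(8) = 55 + 34 = 89
ways(11) = ways(10) + ways(9) = 89 + 55 = 144
ways(12) = ways(11) + ways(10) = 144 + 89 = 233
ways(13) = ways(12) + ways(11) = 233 + 144 = 377
ways(14) = ways(13) + ways(12) = 377 + 233 = 610
ways(15) = ways(14) + ways(13) = 610 + 377 = 987
ways(16) = ways(15) + ways(14) = 987 + 610 = 1597
ways(17) = ways(16) + ways(15) = 1597 + 987 = 2584
ways(18) = ways(17) + ways(16) = 2584 + 1597 = 4181
ways(19) = ways(18) + ways(17) = 4181 + 2584 = 6765
ways(20) = ways(19) + ways(18) = 6765 + 4181 = 10946
ways(21) = ways(20) + ways(19) = 10946 + 6765 = 17711
ways(22) = ways(21) + ways(20) = 17711 + 10946 = 28657
ways(23) = ways(22) + ways(21) = 28657 + 17711 = 46368
ways(24) = ways(23) + ways(22) = 46368 + 28657 = 75025
ways(25) = ways(24) + ways(23) = 75025 + 46368 = 121393
ways(26) = ways(25) + ways(24) = 121393 + 75025 = 196418
ways(27) = ways(26) + ways(25) = 196418 + 121393 = 317811
ways(28) = ways(27) + ways(26) = 317811 + 196418 = 514229
ways(29) = ways(28) + ways(27) = 514229 + 317811 = 832040

832040


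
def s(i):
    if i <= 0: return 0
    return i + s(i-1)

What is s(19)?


s(19)
= 19 + 18 + 17 + 16 + 15 + 14 + 13 + 12 + 11 + 10 + 9 + 8 + 7 + 6 + 5 + 4 + 3 + 2 + 1 + s(0)
= 19 + 18 + 17 + 16 + 15 + 14 + 13 + 12 + 11 + 10 + 9 + 8 + 7 + 6 + 5 + 4 + 3 + 2 + 1 + 0
= 190

190


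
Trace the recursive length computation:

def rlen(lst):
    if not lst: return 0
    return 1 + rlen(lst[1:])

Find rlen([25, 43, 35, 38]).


rlen([25, 43, 35, 38]) = 1 + rlen([43, 35, 38])
rlen([43, 35, 38]) = 1 + rlen([35, 38])
rlen([35, 38]) = 1 + rlen([38])
rlen([38]) = 1 + rlen([])
rlen([]) = 0  (base case)
Unwinding: 1 + 1 + 1 + 1 + 0 = 4

4


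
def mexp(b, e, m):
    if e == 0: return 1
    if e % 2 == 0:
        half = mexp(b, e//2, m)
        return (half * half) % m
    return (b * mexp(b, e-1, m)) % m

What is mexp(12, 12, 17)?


mexp(12, 12, 17): e is even, compute mexp(12, 6, 17)
  mexp(12, 6, 17): e is even, compute mexp(12, 3, 17)
    mexp(12, 3, 17): e is odd, compute mexp(12, 2, 17)
      mexp(12, 2, 17): e is even, compute mexp(12, 1, 17)
        mexp(12, 1, 17): e is odd, compute mexp(12, 0, 17)
          mexp(12, 0, 17) = 1
        (12 * 1) % 17 = 12
      half=12, (12*12) % 17 = 8
    (12 * 8) % 17 = 11
  half=11, (11*11) % 17 = 2
half=2, (2*2) % 17 = 4

4


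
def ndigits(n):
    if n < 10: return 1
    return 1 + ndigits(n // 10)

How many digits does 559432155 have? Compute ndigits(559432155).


ndigits(559432155) = 1 + ndigits(55943215)
ndigits(55943215) = 1 + ndigits(5594321)
ndigits(5594321) = 1 + ndigits(559432)
ndigits(559432) = 1 + ndigits(55943)
ndigits(55943) = 1 + ndigits(5594)
ndigits(5594) = 1 + ndigits(559)
ndigits(559) = 1 + ndigits(55)
ndigits(55) = 1 + ndigits(5)
ndigits(5) = 1  (base case: 5 < 10)
Unwinding: 1 + 1 + 1 + 1 + 1 + 1 + 1 + 1 + 1 = 9

9


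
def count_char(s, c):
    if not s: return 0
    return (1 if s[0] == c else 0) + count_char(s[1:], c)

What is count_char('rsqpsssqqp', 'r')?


s[0]='r' == 'r' -> 1
s[0]='s' != 'r' -> 0
s[0]='q' != 'r' -> 0
s[0]='p' != 'r' -> 0
s[0]='s' != 'r' -> 0
s[0]='s' != 'r' -> 0
s[0]='s' != 'r' -> 0
s[0]='q' != 'r' -> 0
s[0]='q' != 'r' -> 0
s[0]='p' != 'r' -> 0
Sum: 1 + 0 + 0 + 0 + 0 + 0 + 0 + 0 + 0 + 0 = 1

1


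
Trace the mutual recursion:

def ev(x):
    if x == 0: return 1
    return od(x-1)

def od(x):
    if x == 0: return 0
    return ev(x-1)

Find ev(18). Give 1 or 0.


ev(18) = od(17)
od(17) = ev(16)
ev(16) = od(15)
od(15) = ev(14)
ev(14) = od(13)
od(13) = ev(12)
ev(12) = od(11)
od(11) = ev(10)
ev(10) = od(9)
od(9) = ev(8)
ev(8) = od(7)
od(7) = ev(6)
ev(6) = od(5)
od(5) = ev(4)
ev(4) = od(3)
od(3) = ev(2)
ev(2) = od(1)
od(1) = ev(0)
ev(0) = 1  (base case)
Result: 1

1


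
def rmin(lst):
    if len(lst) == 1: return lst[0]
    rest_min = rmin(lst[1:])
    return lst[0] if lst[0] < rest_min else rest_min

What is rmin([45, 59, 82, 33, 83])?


rmin([45, 59, 82, 33, 83]): compare 45 with rmin([59, 82, 33, 83])
rmin([59, 82, 33, 83]): compare 59 with rmin([82, 33, 83])
rmin([82, 33, 83]): compare 82 with rmin([33, 83])
rmin([33, 83]): compare 33 with rmin([83])
rmin([83]) = 83  (base case)
Compare 33 with 83 -> 33
Compare 82 with 33 -> 33
Compare 59 with 33 -> 33
Compare 45 with 33 -> 33

33


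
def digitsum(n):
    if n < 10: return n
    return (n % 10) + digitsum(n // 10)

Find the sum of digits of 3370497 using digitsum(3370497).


digitsum(3370497) = 7 + digitsum(337049)
digitsum(337049) = 9 + digitsum(33704)
digitsum(33704) = 4 + digitsum(3370)
digitsum(3370) = 0 + digitsum(337)
digitsum(337) = 7 + digitsum(33)
digitsum(33) = 3 + digitsum(3)
digitsum(3) = 3  (base case)
Total: 7 + 9 + 4 + 0 + 7 + 3 + 3 = 33

33


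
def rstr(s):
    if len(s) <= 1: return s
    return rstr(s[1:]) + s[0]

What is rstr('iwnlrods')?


rstr('iwnlrods') = rstr('wnlrods') + 'i'
rstr('wnlrods') = rstr('nlrods') + 'w'
rstr('nlrods') = rstr('lrods') + 'n'
rstr('lrods') = rstr('rods') + 'l'
rstr('rods') = rstr('ods') + 'r'
rstr('ods') = rstr('ds') + 'o'
rstr('ds') = rstr('s') + 'd'
rstr('s') = 's'  (base case)
Concatenating: 's' + 'd' + 'o' + 'r' + 'l' + 'n' + 'w' + 'i' = 'sdorlnwi'

sdorlnwi


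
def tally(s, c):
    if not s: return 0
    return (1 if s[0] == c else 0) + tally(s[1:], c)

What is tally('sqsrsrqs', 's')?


s[0]='s' == 's' -> 1
s[0]='q' != 's' -> 0
s[0]='s' == 's' -> 1
s[0]='r' != 's' -> 0
s[0]='s' == 's' -> 1
s[0]='r' != 's' -> 0
s[0]='q' != 's' -> 0
s[0]='s' == 's' -> 1
Sum: 1 + 0 + 1 + 0 + 1 + 0 + 0 + 1 = 4

4


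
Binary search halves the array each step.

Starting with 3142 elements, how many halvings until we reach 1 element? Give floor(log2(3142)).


3142 / 2 = 1571
1571 / 2 = 785
785 / 2 = 392
392 / 2 = 196
196 / 2 = 98
98 / 2 = 49
49 / 2 = 24
24 / 2 = 12
12 / 2 = 6
6 / 2 = 3
3 / 2 = 1
Reached 1 after 11 halvings

11


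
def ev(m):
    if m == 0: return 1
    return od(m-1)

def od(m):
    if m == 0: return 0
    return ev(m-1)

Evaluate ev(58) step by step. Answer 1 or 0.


ev(58) = od(57)
od(57) = ev(56)
ev(56) = od(55)
od(55) = ev(54)
ev(54) = od(53)
od(53) = ev(52)
ev(52) = od(51)
od(51) = ev(50)
ev(50) = od(49)
od(49) = ev(48)
ev(48) = od(47)
od(47) = ev(46)
ev(46) = od(45)
od(45) = ev(44)
ev(44) = od(43)
od(43) = ev(42)
ev(42) = od(41)
od(41) = ev(40)
ev(40) = od(39)
od(39) = ev(38)
ev(38) = od(37)
od(37) = ev(36)
ev(36) = od(35)
od(35) = ev(34)
ev(34) = od(33)
od(33) = ev(32)
ev(32) = od(31)
od(31) = ev(30)
ev(30) = od(29)
od(29) = ev(28)
ev(28) = od(27)
od(27) = ev(26)
ev(26) = od(25)
od(25) = ev(24)
ev(24) = od(23)
od(23) = ev(22)
ev(22) = od(21)
od(21) = ev(20)
ev(20) = od(19)
od(19) = ev(18)
ev(18) = od(17)
od(17) = ev(16)
ev(16) = od(15)
od(15) = ev(14)
ev(14) = od(13)
od(13) = ev(12)
ev(12) = od(11)
od(11) = ev(10)
ev(10) = od(9)
od(9) = ev(8)
ev(8) = od(7)
od(7) = ev(6)
ev(6) = od(5)
od(5) = ev(4)
ev(4) = od(3)
od(3) = ev(2)
ev(2) = od(1)
od(1) = ev(0)
ev(0) = 1  (base case)
Result: 1

1


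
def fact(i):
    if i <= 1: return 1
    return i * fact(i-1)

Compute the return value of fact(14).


fact(14)
= 14 * fact(13)
= 14 * 13 * fact(12)
= 14 * 13 * 12 * fact(11)
= 14 * 13 * 12 * 11 * fact(10)
= 14 * 13 * 12 * 11 * 10 * fact(9)
= 14 * 13 * 12 * 11 * 10 * 9 * fact(8)
= 14 * 13 * 12 * 11 * 10 * 9 * 8 * fact(7)
= 14 * 13 * 12 * 11 * 10 * 9 * 8 * 7 * fact(6)
= 14 * 13 * 12 * 11 * 10 * 9 * 8 * 7 * 6 * fact(5)
= 14 * 13 * 12 * 11 * 10 * 9 * 8 * 7 * 6 * 5 * fact(4)
= 14 * 13 * 12 * 11 * 10 * 9 * 8 * 7 * 6 * 5 * 4 * fact(3)
= 14 * 13 * 12 * 11 * 10 * 9 * 8 * 7 * 6 * 5 * 4 * 3 * fact(2)
= 14 * 13 * 12 * 11 * 10 * 9 * 8 * 7 * 6 * 5 * 4 * 3 * 2 * fact(1)
= 14 * 13 * 12 * 11 * 10 * 9 * 8 * 7 * 6 * 5 * 4 * 3 * 2 * 1
= 87178291200

87178291200


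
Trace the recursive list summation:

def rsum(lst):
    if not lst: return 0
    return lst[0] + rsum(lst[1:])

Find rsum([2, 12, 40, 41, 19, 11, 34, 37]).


rsum([2, 12, 40, 41, 19, 11, 34, 37]) = 2 + rsum([12, 40, 41, 19, 11, 34, 37])
rsum([12, 40, 41, 19, 11, 34, 37]) = 12 + rsum([40, 41, 19, 11, 34, 37])
rsum([40, 41, 19, 11, 34, 37]) = 40 + rsum([41, 19, 11, 34, 37])
rsum([41, 19, 11, 34, 37]) = 41 + rsum([19, 11, 34, 37])
rsum([19, 11, 34, 37]) = 19 + rsum([11, 34, 37])
rsum([11, 34, 37]) = 11 + rsum([34, 37])
rsum([34, 37]) = 34 + rsum([37])
rsum([37]) = 37 + rsum([])
rsum([]) = 0  (base case)
Total: 2 + 12 + 40 + 41 + 19 + 11 + 34 + 37 + 0 = 196

196


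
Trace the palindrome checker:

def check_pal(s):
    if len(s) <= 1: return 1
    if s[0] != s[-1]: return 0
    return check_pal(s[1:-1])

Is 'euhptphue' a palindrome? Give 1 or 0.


check_pal('euhptphue'): s[0]='e' == s[-1]='e' -> check check_pal('uhptphu')
check_pal('uhptphu'): s[0]='u' == s[-1]='u' -> check check_pal('hptph')
check_pal('hptph'): s[0]='h' == s[-1]='h' -> check check_pal('ptp')
check_pal('ptp'): s[0]='p' == s[-1]='p' -> check check_pal('t')
check_pal('t'): len <= 1 -> return 1  (base case)
Result: 1 (palindrome)

1


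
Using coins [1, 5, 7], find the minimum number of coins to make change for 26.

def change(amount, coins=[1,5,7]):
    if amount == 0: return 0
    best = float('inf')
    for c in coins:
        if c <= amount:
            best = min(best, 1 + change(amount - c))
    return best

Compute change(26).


Building up with DP:
change(0) = 0
change(1) = min(1+change(0)=1+0=1) = 1
change(2) = min(1+change(1)=1+1=2) = 2
change(3) = min(1+change(2)=1+2=3) = 3
change(4) = min(1+change(3)=1+3=4) = 4
change(5) = min(1+change(4)=1+4=5, 1+change(0)=1+0=1) = 1
change(6) = min(1+change(5)=1+1=2, 1+change(1)=1+1=2) = 2
change(7) = min(1+change(6)=1+2=3, 1+change(2)=1+2=3, 1+change(0)=1+0=1) = 1
change(8) = min(1+change(7)=1+1=2, 1+change(3)=1+3=4, 1+change(1)=1+1=2) = 2
change(9) = min(1+change(8)=1+2=3, 1+change(4)=1+4=5, 1+change(2)=1+2=3) = 3
change(10) = min(1+change(9)=1+3=4, 1+change(5)=1+1=2, 1+change(3)=1+3=4) = 2
change(11) = min(1+change(10)=1+2=3, 1+change(6)=1+2=3, 1+change(4)=1+4=5) = 3
change(12) = min(1+change(11)=1+3=4, 1+change(7)=1+1=2, 1+change(5)=1+1=2) = 2
change(13) = min(1+change(12)=1+2=3, 1+change(8)=1+2=3, 1+change(6)=1+2=3) = 3
change(14) = min(1+change(13)=1+3=4, 1+change(9)=1+3=4, 1+change(7)=1+1=2) = 2
change(15) = min(1+change(14)=1+2=3, 1+change(10)=1+2=3, 1+change(8)=1+2=3) = 3
change(16) = min(1+change(15)=1+3=4, 1+change(11)=1+3=4, 1+change(9)=1+3=4) = 4
change(17) = min(1+change(16)=1+4=5, 1+change(12)=1+2=3, 1+change(10)=1+2=3) = 3
change(18) = min(1+change(17)=1+3=4, 1+change(13)=1+3=4, 1+change(11)=1+3=4) = 4
change(19) = min(1+change(18)=1+4=5, 1+change(14)=1+2=3, 1+change(12)=1+2=3) = 3
change(20) = min(1+change(19)=1+3=4, 1+change(15)=1+3=4, 1+change(13)=1+3=4) = 4
change(21) = min(1+change(20)=1+4=5, 1+change(16)=1+4=5, 1+change(14)=1+2=3) = 3
change(22) = min(1+change(21)=1+3=4, 1+change(17)=1+3=4, 1+change(15)=1+3=4) = 4
change(23) = min(1+change(22)=1+4=5, 1+change(18)=1+4=5, 1+change(16)=1+4=5) = 5
change(24) = min(1+change(23)=1+5=6, 1+change(19)=1+3=4, 1+change(17)=1+3=4) = 4
change(25) = min(1+change(24)=1+4=5, 1+change(20)=1+4=5, 1+change(18)=1+4=5) = 5
change(26) = min(1+change(25)=1+5=6, 1+change(21)=1+3=4, 1+change(19)=1+3=4) = 4

4


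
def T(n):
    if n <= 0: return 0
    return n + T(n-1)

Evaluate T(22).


T(22)
= 22 + 21 + 20 + 19 + 18 + 17 + 16 + 15 + 14 + 13 + 12 + 11 + 10 + 9 + 8 + 7 + 6 + 5 + 4 + 3 + 2 + 1 + T(0)
= 22 + 21 + 20 + 19 + 18 + 17 + 16 + 15 + 14 + 13 + 12 + 11 + 10 + 9 + 8 + 7 + 6 + 5 + 4 + 3 + 2 + 1 + 0
= 253

253


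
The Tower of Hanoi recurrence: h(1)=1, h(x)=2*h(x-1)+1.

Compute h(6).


h(6) = 2 * h(5) + 1
h(5) = 2 * h(4) + 1
h(4) = 2 * h(3) + 1
h(3) = 2 * h(2) + 1
h(2) = 2 * h(1) + 1
h(1) = 1  (base case)
h(2) = 2 * 1 + 1 = 3
h(3) = 2 * 3 + 1 = 7
h(4) = 2 * 7 + 1 = 15
h(5) = 2 * 15 + 1 = 31
h(6) = 2 * 31 + 1 = 63

63


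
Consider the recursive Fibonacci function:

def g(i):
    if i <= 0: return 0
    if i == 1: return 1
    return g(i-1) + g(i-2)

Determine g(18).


Computing g(18) bottom-up:
g(0) = 0
g(1) = 1
g(2) = g(1) + g(0) = 1 + 0 = 1
g(3) = g(2) + g(1) = 1 + 1 = 2
g(4) = g(3) + g(2) = 2 + 1 = 3
g(5) = g(4) + g(3) = 3 + 2 = 5
g(6) = g(5) + g(4) = 5 + 3 = 8
g(7) = g(6) + g(5) = 8 + 5 = 13
g(8) = g(7) + g(6) = 13 + 8 = 21
g(9) = g(8) + g(7) = 21 + 13 = 34
g(10) = g(9) + g(8) = 34 + 21 = 55
g(11) = g(10) + g(9) = 55 + 34 = 89
g(12) = g(11) + g(10) = 89 + 55 = 144
g(13) = g(12) + g(11) = 144 + 89 = 233
g(14) = g(13) + g(12) = 233 + 144 = 377
g(15) = g(14) + g(13) = 377 + 233 = 610
g(16) = g(15) + g(14) = 610 + 377 = 987
g(17) = g(16) + g(15) = 987 + 610 = 1597
g(18) = g(17) + g(16) = 1597 + 987 = 2584

2584


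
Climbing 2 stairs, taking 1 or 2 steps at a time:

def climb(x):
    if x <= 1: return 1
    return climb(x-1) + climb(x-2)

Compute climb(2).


Building up from base cases:
climb(0) = 1
climb(1) = 1
climb(2) = climb(1) + climb(0) = 1 + 1 = 2

2


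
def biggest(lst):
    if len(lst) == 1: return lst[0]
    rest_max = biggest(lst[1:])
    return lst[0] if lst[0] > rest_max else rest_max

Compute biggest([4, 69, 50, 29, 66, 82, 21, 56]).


biggest([4, 69, 50, 29, 66, 82, 21, 56]): compare 4 with biggest([69, 50, 29, 66, 82, 21, 56])
biggest([69, 50, 29, 66, 82, 21, 56]): compare 69 with biggest([50, 29, 66, 82, 21, 56])
biggest([50, 29, 66, 82, 21, 56]): compare 50 with biggest([29, 66, 82, 21, 56])
biggest([29, 66, 82, 21, 56]): compare 29 with biggest([66, 82, 21, 56])
biggest([66, 82, 21, 56]): compare 66 with biggest([82, 21, 56])
biggest([82, 21, 56]): compare 82 with biggest([21, 56])
biggest([21, 56]): compare 21 with biggest([56])
biggest([56]) = 56  (base case)
Compare 21 with 56 -> 56
Compare 82 with 56 -> 82
Compare 66 with 82 -> 82
Compare 29 with 82 -> 82
Compare 50 with 82 -> 82
Compare 69 with 82 -> 82
Compare 4 with 82 -> 82

82


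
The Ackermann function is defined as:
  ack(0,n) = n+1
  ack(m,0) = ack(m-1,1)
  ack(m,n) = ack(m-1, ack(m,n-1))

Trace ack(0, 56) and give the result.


ack(0, 56) = 57
Result: ack(0, 56) = 57

57


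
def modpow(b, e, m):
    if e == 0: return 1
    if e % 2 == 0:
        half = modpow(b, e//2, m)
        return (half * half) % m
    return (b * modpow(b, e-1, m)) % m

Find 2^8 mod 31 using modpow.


modpow(2, 8, 31): e is even, compute modpow(2, 4, 31)
  modpow(2, 4, 31): e is even, compute modpow(2, 2, 31)
    modpow(2, 2, 31): e is even, compute modpow(2, 1, 31)
      modpow(2, 1, 31): e is odd, compute modpow(2, 0, 31)
        modpow(2, 0, 31) = 1
      (2 * 1) % 31 = 2
    half=2, (2*2) % 31 = 4
  half=4, (4*4) % 31 = 16
half=16, (16*16) % 31 = 8

8


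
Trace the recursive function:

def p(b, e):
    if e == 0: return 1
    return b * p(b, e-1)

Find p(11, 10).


p(11, 10)
= 11 * p(11, 9)
= 11 * 11 * p(11, 8)
= 11 * 11 * 11 * p(11, 7)
= 11 * 11 * 11 * 11 * p(11, 6)
= 11 * 11 * 11 * 11 * 11 * p(11, 5)
= 11 * 11 * 11 * 11 * 11 * 11 * p(11, 4)
= 11 * 11 * 11 * 11 * 11 * 11 * 11 * p(11, 3)
= 11 * 11 * 11 * 11 * 11 * 11 * 11 * 11 * p(11, 2)
= 11 * 11 * 11 * 11 * 11 * 11 * 11 * 11 * 11 * p(11, 1)
= 11 * 11 * 11 * 11 * 11 * 11 * 11 * 11 * 11 * 11 * p(11, 0)
= 11 * 11 * 11 * 11 * 11 * 11 * 11 * 11 * 11 * 11 * 1
= 25937424601

25937424601


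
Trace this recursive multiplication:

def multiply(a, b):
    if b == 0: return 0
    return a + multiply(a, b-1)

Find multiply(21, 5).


multiply(21, 5) = 21 + multiply(21, 4)
multiply(21, 4) = 21 + multiply(21, 3)
multiply(21, 3) = 21 + multiply(21, 2)
multiply(21, 2) = 21 + multiply(21, 1)
multiply(21, 1) = 21 + multiply(21, 0)
multiply(21, 0) = 0  (base case)
Total: 21 + 21 + 21 + 21 + 21 + 0 = 105

105


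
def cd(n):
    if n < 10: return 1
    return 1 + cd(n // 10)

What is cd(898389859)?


cd(898389859) = 1 + cd(89838985)
cd(89838985) = 1 + cd(8983898)
cd(8983898) = 1 + cd(898389)
cd(898389) = 1 + cd(89838)
cd(89838) = 1 + cd(8983)
cd(8983) = 1 + cd(898)
cd(898) = 1 + cd(89)
cd(89) = 1 + cd(8)
cd(8) = 1  (base case: 8 < 10)
Unwinding: 1 + 1 + 1 + 1 + 1 + 1 + 1 + 1 + 1 = 9

9


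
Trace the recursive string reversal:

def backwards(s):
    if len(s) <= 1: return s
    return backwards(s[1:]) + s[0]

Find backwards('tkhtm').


backwards('tkhtm') = backwards('khtm') + 't'
backwards('khtm') = backwards('htm') + 'k'
backwards('htm') = backwards('tm') + 'h'
backwards('tm') = backwards('m') + 't'
backwards('m') = 'm'  (base case)
Concatenating: 'm' + 't' + 'h' + 'k' + 't' = 'mthkt'

mthkt


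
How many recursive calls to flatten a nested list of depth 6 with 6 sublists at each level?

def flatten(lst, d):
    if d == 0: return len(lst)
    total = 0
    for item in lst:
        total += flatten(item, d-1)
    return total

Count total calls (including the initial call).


At depth 0 (root): 1 call
At depth 1: each of 1 parents calls flatten on 6 children = 6 calls
At depth 2: each of 6 parents calls flatten on 6 children = 36 calls
At depth 3: each of 36 parents calls flatten on 6 children = 216 calls
At depth 4: each of 216 parents calls flatten on 6 children = 1296 calls
At depth 5: each of 1296 parents calls flatten on 6 children = 7776 calls
At depth 6: each of 7776 parents calls flatten on 6 children = 46656 calls
Total: 1 + 6 + 36 + 216 + 1296 + 7776 + 46656 = 55987

55987


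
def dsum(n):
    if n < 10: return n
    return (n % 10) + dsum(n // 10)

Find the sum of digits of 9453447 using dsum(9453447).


dsum(9453447) = 7 + dsum(945344)
dsum(945344) = 4 + dsum(94534)
dsum(94534) = 4 + dsum(9453)
dsum(9453) = 3 + dsum(945)
dsum(945) = 5 + dsum(94)
dsum(94) = 4 + dsum(9)
dsum(9) = 9  (base case)
Total: 7 + 4 + 4 + 3 + 5 + 4 + 9 = 36

36


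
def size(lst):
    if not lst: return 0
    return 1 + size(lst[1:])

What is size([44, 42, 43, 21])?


size([44, 42, 43, 21]) = 1 + size([42, 43, 21])
size([42, 43, 21]) = 1 + size([43, 21])
size([43, 21]) = 1 + size([21])
size([21]) = 1 + size([])
size([]) = 0  (base case)
Unwinding: 1 + 1 + 1 + 1 + 0 = 4

4


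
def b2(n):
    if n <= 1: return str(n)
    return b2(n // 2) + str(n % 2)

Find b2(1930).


b2(1930) = b2(965) + '0'
b2(965) = b2(482) + '1'
b2(482) = b2(241) + '0'
b2(241) = b2(120) + '1'
b2(120) = b2(60) + '0'
b2(60) = b2(30) + '0'
b2(30) = b2(15) + '0'
b2(15) = b2(7) + '1'
b2(7) = b2(3) + '1'
b2(3) = b2(1) + '1'
b2(1) = '1'  (base case)
Concatenating: '1' + '1' + '1' + '1' + '0' + '0' + '0' + '1' + '0' + '1' + '0' = '11110001010'

11110001010


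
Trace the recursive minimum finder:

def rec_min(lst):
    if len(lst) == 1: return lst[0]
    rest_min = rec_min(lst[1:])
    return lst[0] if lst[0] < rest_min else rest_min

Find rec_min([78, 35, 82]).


rec_min([78, 35, 82]): compare 78 with rec_min([35, 82])
rec_min([35, 82]): compare 35 with rec_min([82])
rec_min([82]) = 82  (base case)
Compare 35 with 82 -> 35
Compare 78 with 35 -> 35

35


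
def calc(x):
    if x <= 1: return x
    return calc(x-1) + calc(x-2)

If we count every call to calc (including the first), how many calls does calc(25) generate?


Let C(n) = total calls for calc(n)
C(0) = 1, C(1) = 1
C(2) = 1 + C(1) + C(0) = 1 + 1 + 1 = 3
C(3) = 1 + C(2) + C(1) = 1 + 3 + 1 = 5
C(4) = 1 + C(3) + C(2) = 1 + 5 + 3 = 9
C(5) = 1 + C(4) + C(3) = 1 + 9 + 5 = 15
C(6) = 1 + C(5) + C(4) = 1 + 15 + 9 = 25
C(7) = 1 + C(6) + C(5) = 1 + 25 + 15 = 41
C(8) = 1 + C(7) + C(6) = 1 + 41 + 25 = 67
C(9) = 1 + C(8) + C(7) = 1 + 67 + 41 = 109
C(10) = 1 + C(9) + C(8) = 1 + 109 + 67 = 177
C(11) = 1 + C(10) + C(9) = 1 + 177 + 109 = 287
C(12) = 1 + C(11) + C(10) = 1 + 287 + 177 = 465
C(13) = 1 + C(12) + C(11) = 1 + 465 + 287 = 753
C(14) = 1 + C(13) + C(12) = 1 + 753 + 465 = 1219
C(15) = 1 + C(14) + C(13) = 1 + 1219 + 753 = 1973
C(16) = 1 + C(15) + C(14) = 1 + 1973 + 1219 = 3193
C(17) = 1 + C(16) + C(15) = 1 + 3193 + 1973 = 5167
C(18) = 1 + C(17) + C(16) = 1 + 5167 + 3193 = 8361
C(19) = 1 + C(18) + C(17) = 1 + 8361 + 5167 = 13529
C(20) = 1 + C(19) + C(18) = 1 + 13529 + 8361 = 21891
C(21) = 1 + C(20) + C(19) = 1 + 21891 + 13529 = 35421
C(22) = 1 + C(21) + C(20) = 1 + 35421 + 21891 = 57313
C(23) = 1 + C(22) + C(21) = 1 + 57313 + 35421 = 92735
C(24) = 1 + C(23) + C(22) = 1 + 92735 + 57313 = 150049
C(25) = 1 + C(24) + C(23) = 1 + 150049 + 92735 = 242785

242785


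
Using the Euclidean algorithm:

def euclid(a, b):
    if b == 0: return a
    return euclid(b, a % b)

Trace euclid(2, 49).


euclid(2, 49) = euclid(49, 2)
euclid(49, 2) = euclid(2, 1)
euclid(2, 1) = euclid(1, 0)
euclid(1, 0) = 1  (base case)

1


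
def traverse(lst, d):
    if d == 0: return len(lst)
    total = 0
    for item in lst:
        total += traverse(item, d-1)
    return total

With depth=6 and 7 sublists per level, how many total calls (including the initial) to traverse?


At depth 0 (root): 1 call
At depth 1: each of 1 parents calls traverse on 7 children = 7 calls
At depth 2: each of 7 parents calls traverse on 7 children = 49 calls
At depth 3: each of 49 parents calls traverse on 7 children = 343 calls
At depth 4: each of 343 parents calls traverse on 7 children = 2401 calls
At depth 5: each of 2401 parents calls traverse on 7 children = 16807 calls
At depth 6: each of 16807 parents calls traverse on 7 children = 117649 calls
Total: 1 + 7 + 49 + 343 + 2401 + 16807 + 117649 = 137257

137257


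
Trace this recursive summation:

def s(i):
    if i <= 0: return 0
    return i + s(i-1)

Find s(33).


s(33)
= 33 + 32 + 31 + 30 + 29 + 28 + 27 + 26 + 25 + 24 + 23 + 22 + 21 + 20 + 19 + 18 + 17 + 16 + 15 + 14 + 13 + 12 + 11 + 10 + 9 + 8 + 7 + 6 + 5 + 4 + 3 + 2 + 1 + s(0)
= 33 + 32 + 31 + 30 + 29 + 28 + 27 + 26 + 25 + 24 + 23 + 22 + 21 + 20 + 19 + 18 + 17 + 16 + 15 + 14 + 13 + 12 + 11 + 10 + 9 + 8 + 7 + 6 + 5 + 4 + 3 + 2 + 1 + 0
= 561

561


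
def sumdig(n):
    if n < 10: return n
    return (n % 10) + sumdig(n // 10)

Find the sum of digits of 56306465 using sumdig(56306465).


sumdig(56306465) = 5 + sumdig(5630646)
sumdig(5630646) = 6 + sumdig(563064)
sumdig(563064) = 4 + sumdig(56306)
sumdig(56306) = 6 + sumdig(5630)
sumdig(5630) = 0 + sumdig(563)
sumdig(563) = 3 + sumdig(56)
sumdig(56) = 6 + sumdig(5)
sumdig(5) = 5  (base case)
Total: 5 + 6 + 4 + 6 + 0 + 3 + 6 + 5 = 35

35


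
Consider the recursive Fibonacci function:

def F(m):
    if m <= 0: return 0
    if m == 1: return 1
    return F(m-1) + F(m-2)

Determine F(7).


Computing F(7) bottom-up:
F(0) = 0
F(1) = 1
F(2) = F(1) + F(0) = 1 + 0 = 1
F(3) = F(2) + F(1) = 1 + 1 = 2
F(4) = F(3) + F(2) = 2 + 1 = 3
F(5) = F(4) + F(3) = 3 + 2 = 5
F(6) = F(5) + F(4) = 5 + 3 = 8
F(7) = F(6) + F(5) = 8 + 5 = 13

13


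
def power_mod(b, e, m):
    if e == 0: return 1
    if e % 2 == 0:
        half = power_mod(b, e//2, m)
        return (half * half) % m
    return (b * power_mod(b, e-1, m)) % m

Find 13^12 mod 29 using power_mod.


power_mod(13, 12, 29): e is even, compute power_mod(13, 6, 29)
  power_mod(13, 6, 29): e is even, compute power_mod(13, 3, 29)
    power_mod(13, 3, 29): e is odd, compute power_mod(13, 2, 29)
      power_mod(13, 2, 29): e is even, compute power_mod(13, 1, 29)
        power_mod(13, 1, 29): e is odd, compute power_mod(13, 0, 29)
          power_mod(13, 0, 29) = 1
        (13 * 1) % 29 = 13
      half=13, (13*13) % 29 = 24
    (13 * 24) % 29 = 22
  half=22, (22*22) % 29 = 20
half=20, (20*20) % 29 = 23

23


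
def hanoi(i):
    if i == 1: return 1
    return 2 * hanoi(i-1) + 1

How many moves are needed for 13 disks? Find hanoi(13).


hanoi(13) = 2 * hanoi(12) + 1
hanoi(12) = 2 * hanoi(11) + 1
hanoi(11) = 2 * hanoi(10) + 1
hanoi(10) = 2 * hanoi(9) + 1
hanoi(9) = 2 * hanoi(8) + 1
hanoi(8) = 2 * hanoi(7) + 1
hanoi(7) = 2 * hanoi(6) + 1
hanoi(6) = 2 * hanoi(5) + 1
hanoi(5) = 2 * hanoi(4) + 1
hanoi(4) = 2 * hanoi(3) + 1
hanoi(3) = 2 * hanoi(2) + 1
hanoi(2) = 2 * hanoi(1) + 1
hanoi(1) = 1  (base case)
hanoi(2) = 2 * 1 + 1 = 3
hanoi(3) = 2 * 3 + 1 = 7
hanoi(4) = 2 * 7 + 1 = 15
hanoi(5) = 2 * 15 + 1 = 31
hanoi(6) = 2 * 31 + 1 = 63
hanoi(7) = 2 * 63 + 1 = 127
hanoi(8) = 2 * 127 + 1 = 255
hanoi(9) = 2 * 255 + 1 = 511
hanoi(10) = 2 * 511 + 1 = 1023
hanoi(11) = 2 * 1023 + 1 = 2047
hanoi(12) = 2 * 2047 + 1 = 4095
hanoi(13) = 2 * 4095 + 1 = 8191

8191
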